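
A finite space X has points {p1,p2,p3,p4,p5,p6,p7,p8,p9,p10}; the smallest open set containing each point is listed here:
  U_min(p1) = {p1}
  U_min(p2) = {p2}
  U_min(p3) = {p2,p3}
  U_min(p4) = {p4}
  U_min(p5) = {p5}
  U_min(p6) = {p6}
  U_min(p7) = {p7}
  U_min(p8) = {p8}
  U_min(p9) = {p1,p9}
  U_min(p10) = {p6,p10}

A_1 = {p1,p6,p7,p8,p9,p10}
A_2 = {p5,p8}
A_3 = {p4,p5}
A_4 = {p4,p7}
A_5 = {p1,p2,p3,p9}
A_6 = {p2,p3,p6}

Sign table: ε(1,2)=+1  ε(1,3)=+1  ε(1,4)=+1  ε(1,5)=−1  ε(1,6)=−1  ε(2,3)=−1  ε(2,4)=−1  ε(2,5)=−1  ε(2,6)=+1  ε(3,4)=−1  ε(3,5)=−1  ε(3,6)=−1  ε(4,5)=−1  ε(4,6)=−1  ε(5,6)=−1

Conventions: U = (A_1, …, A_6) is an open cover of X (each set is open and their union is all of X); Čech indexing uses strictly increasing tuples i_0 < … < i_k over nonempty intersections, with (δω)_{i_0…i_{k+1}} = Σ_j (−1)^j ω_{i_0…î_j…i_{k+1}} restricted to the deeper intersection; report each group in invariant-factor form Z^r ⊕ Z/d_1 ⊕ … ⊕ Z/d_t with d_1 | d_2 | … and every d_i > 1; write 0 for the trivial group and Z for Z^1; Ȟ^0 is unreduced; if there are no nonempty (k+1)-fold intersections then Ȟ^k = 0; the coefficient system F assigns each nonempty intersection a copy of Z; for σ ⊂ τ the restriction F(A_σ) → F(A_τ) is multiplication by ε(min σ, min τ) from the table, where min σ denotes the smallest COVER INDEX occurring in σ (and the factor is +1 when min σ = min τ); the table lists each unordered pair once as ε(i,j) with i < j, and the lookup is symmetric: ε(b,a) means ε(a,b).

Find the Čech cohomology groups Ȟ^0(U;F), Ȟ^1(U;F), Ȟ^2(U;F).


intersection data:
  A12={p8} A14={p7} A15={p1,p9} A16={p6} A23={p5} A34={p4} A56={p2,p3}
C dims 6,7; δ0: rk 6, SNF 1^5·2
Ȟ^0 = (6 − 6) − 0 = 0, so Ȟ^0 ≅ 0
Ȟ^1 = (7 − 0) − 6 = 1 plus torsion [2], so Ȟ^1 ≅ Z ⊕ Z/2
Ȟ^2 = (0 − 0) − 0 = 0, so Ȟ^2 ≅ 0

Ȟ^0 = 0; Ȟ^1 = Z ⊕ Z/2; Ȟ^2 = 0


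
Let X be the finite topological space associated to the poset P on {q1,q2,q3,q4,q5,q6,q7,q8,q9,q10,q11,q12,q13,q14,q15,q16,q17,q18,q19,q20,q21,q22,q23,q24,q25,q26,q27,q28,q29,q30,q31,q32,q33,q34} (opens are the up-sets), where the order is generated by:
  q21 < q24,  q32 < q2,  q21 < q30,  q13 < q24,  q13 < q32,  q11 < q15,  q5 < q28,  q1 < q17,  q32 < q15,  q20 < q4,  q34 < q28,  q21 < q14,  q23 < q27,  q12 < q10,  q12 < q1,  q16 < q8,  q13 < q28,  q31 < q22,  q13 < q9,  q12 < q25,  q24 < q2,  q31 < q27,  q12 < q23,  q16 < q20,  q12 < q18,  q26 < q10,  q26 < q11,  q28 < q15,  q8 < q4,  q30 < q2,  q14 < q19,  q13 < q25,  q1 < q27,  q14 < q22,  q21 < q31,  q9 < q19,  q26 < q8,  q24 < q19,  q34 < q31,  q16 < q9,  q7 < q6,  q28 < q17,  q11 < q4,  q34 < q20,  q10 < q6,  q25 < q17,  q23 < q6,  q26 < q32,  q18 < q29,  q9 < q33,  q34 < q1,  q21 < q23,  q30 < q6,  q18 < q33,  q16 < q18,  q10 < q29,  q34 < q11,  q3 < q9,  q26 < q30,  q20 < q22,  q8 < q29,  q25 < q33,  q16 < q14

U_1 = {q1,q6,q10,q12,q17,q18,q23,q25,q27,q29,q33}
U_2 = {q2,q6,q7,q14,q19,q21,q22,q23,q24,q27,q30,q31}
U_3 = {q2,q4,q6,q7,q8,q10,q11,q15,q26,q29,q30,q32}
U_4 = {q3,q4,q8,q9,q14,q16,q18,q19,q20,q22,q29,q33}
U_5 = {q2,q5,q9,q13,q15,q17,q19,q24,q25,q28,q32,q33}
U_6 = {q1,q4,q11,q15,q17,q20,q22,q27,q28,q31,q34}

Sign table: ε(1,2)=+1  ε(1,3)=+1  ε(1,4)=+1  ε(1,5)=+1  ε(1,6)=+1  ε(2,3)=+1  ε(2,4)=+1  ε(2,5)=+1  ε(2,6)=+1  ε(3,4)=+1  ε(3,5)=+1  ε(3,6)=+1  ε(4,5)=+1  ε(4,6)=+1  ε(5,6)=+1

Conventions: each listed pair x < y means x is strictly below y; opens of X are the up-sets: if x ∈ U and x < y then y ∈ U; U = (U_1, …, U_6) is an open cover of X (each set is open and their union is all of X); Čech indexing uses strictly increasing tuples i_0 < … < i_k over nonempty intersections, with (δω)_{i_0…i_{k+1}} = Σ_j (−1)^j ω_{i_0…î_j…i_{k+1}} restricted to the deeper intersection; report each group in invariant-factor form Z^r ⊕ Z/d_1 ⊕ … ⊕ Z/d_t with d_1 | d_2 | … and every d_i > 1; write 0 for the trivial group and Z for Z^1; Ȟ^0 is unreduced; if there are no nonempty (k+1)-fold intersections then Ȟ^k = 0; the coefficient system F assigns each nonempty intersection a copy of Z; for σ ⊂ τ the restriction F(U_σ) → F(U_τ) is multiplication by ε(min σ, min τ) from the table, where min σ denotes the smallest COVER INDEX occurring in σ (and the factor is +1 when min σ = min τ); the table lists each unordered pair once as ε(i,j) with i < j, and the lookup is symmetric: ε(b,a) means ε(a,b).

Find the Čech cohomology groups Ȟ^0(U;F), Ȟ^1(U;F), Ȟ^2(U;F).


Ȟ^0 ≅ Z, Ȟ^1 ≅ 0, Ȟ^2 ≅ Z/2

nerve simplices:
  U12={q6,q23,q27} U13={q6,q10,q29} U14={q18,q29,q33} U15={q17,q25,q33} U16={q1,q17,q27} U23={q2,q6,q7,q30} U24={q14,q19,q22} U25={q2,q19,q24} U26={q22,q27,q31} U34={q4,q8,q29} U35={q2,q15,q32} U36={q4,q11,q15} U45={q9,q19,q33} U46={q4,q20,q22} U56={q15,q17,q28}
  U123={q6} U126={q27} U134={q29} U145={q33} U156={q17} U235={q2} U245={q19} U246={q22} U346={q4} U356={q15}
C dims 6,15,10; δ0: rk 5, SNF 1^5; δ1: rk 10, SNF 1^9·2
degree 0: 6−5−0 = 1 → Ȟ^0 ≅ Z
degree 1: 15−10−5 = 0 → Ȟ^1 ≅ 0
degree 2: 10−0−10 = 0 plus torsion [2] → Ȟ^2 ≅ Z/2


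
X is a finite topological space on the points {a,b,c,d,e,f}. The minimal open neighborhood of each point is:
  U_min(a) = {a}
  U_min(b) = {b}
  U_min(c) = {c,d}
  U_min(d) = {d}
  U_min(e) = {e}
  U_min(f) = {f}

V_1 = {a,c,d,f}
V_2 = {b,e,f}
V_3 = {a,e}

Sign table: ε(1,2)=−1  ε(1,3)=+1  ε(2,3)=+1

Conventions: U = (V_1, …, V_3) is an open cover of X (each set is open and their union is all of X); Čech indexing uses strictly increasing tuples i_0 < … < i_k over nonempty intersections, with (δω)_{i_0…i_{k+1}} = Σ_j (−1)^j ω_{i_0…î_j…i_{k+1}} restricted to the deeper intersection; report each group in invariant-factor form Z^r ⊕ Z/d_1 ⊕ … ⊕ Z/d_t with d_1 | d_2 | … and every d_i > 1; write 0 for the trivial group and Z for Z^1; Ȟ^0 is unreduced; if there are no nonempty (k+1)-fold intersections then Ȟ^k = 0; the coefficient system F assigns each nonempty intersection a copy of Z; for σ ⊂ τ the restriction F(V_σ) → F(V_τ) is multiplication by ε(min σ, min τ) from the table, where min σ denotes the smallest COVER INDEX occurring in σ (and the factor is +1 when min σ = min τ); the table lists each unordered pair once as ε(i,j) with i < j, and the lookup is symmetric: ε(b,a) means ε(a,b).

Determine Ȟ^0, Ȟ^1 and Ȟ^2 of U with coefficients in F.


Ȟ^0 ≅ 0,  Ȟ^1 ≅ Z/2,  Ȟ^2 ≅ 0

cover nerve:
  V12={f} V13={a} V23={e}
C dims 3,3; δ0: rk 3, SNF 1^2·2
Ȟ^0: (3−3)−0=0 ⇒ 0
Ȟ^1: (3−0)−3=0 plus torsion [2] ⇒ Z/2
Ȟ^2: (0−0)−0=0 ⇒ 0


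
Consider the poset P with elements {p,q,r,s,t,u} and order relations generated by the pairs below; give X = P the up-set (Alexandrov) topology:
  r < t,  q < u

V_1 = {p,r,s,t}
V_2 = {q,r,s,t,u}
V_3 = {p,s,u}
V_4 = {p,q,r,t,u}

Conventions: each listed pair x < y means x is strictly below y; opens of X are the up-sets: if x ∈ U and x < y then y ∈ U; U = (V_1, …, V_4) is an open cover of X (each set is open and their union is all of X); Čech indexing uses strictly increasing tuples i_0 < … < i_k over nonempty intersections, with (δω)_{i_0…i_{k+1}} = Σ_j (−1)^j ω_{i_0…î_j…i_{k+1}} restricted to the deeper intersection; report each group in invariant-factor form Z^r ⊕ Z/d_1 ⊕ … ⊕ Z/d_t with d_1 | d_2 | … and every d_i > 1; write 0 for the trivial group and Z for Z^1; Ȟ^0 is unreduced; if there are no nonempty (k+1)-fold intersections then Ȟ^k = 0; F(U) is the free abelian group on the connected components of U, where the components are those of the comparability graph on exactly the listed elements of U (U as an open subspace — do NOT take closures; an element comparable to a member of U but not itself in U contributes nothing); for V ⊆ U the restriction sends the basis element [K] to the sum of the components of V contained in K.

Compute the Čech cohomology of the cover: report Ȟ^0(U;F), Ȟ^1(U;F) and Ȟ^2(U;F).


Ȟ^0 ≅ Z^4,  Ȟ^1 ≅ 0,  Ȟ^2 ≅ 0

nerve simplices:
  V12={r,s,t} V13={p,s} V14={p,r,t} V23={s,u} V24={q,r,t,u} V34={p,u}
  V123={s} V124={r,t} V134={p} V234={u}
components per intersection:
  V1: {p} {r,t} {s}
  V2: {q,u} {r,t} {s}
  V3: {p} {s} {u}
  V4: {p} {q,u} {r,t}
  V12: {r,t} {s}
  V13: {p} {s}
  V14: {p} {r,t}
  V23: {s} {u}
  V24: {q,u} {r,t}
  V34: {p} {u}
  V123: {s}
  V124: {r,t}
  V134: {p}
  V234: {u}
C dims 12,12,4; δ0: rk 8, SNF 1^8; δ1: rk 4, SNF 1^4
degree 0: 12−8−0 = 4 → Ȟ^0 ≅ Z^4
degree 1: 12−4−8 = 0 → Ȟ^1 ≅ 0
degree 2: 4−0−4 = 0 → Ȟ^2 ≅ 0


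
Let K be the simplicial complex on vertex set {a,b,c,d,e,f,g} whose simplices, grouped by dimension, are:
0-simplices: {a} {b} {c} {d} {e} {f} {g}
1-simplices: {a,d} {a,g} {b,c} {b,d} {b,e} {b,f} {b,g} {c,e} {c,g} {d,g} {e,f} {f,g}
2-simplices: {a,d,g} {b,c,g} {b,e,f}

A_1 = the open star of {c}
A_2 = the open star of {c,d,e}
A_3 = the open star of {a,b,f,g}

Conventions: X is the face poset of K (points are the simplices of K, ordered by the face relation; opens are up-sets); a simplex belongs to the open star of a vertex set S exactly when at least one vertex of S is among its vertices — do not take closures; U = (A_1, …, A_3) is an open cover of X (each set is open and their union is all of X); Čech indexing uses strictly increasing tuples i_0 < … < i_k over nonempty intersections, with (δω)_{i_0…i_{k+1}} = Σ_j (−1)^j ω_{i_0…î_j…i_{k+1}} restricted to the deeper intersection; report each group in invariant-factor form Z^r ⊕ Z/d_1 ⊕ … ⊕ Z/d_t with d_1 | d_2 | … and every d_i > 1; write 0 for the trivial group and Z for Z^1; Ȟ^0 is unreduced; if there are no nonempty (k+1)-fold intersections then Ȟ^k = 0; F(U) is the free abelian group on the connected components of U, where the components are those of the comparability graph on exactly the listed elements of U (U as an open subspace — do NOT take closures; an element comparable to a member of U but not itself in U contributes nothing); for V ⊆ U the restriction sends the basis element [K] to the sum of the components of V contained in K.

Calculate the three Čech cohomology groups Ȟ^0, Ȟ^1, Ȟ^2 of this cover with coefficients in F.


Ȟ^0 ≅ Z; Ȟ^1 ≅ Z^2; Ȟ^2 ≅ 0

nonempty overlaps:
  A1={{c},{b,c},{c,e},{c,g},{b,c,g}} A2={{c},{d},{e},{a,d},{b,c},{b,d},{b,e},{c,e},{c,g},{d,g},{e,f},{a,d,g},{b,c,g},{b,e,f}} A3={{a},{b},{f},{g},{a,d},{a,g},{b,c},{b,d},{b,e},{b,f},{b,g},{c,g},{d,g},{e,f},{f,g},{a,d,g},{b,c,g},{b,e,f}}
  A12={{c},{b,c},{c,e},{c,g},{b,c,g}} A13={{b,c},{c,g},{b,c,g}} A23={{a,d},{b,c},{b,d},{b,e},{c,g},{d,g},{e,f},{a,d,g},{b,c,g},{b,e,f}}
  A123={{b,c},{c,g},{b,c,g}}
components per intersection:
  A1: {{c},{b,c},{c,e},{c,g},{b,c,g}}
  A2: {{c},{e},{b,c},{b,e},{c,e},{c,g},{e,f},{b,c,g},{b,e,f}} {{d},{a,d},{b,d},{d,g},{a,d,g}}
  A3: {{a},{b},{f},{g},{a,d},{a,g},{b,c},{b,d},{b,e},{b,f},{b,g},{c,g},{d,g},{e,f},{f,g},{a,d,g},{b,c,g},{b,e,f}}
  A12: {{c},{b,c},{c,e},{c,g},{b,c,g}}
  A13: {{b,c},{c,g},{b,c,g}}
  A23: {{a,d},{d,g},{a,d,g}} {{b,c},{c,g},{b,c,g}} {{b,d}} {{b,e},{e,f},{b,e,f}}
  A123: {{b,c},{c,g},{b,c,g}}
C dims 4,6,1; δ0: rk 3, SNF 1^3; δ1: rk 1, SNF 1^1
degree 0: 4−3−0 = 1 → Ȟ^0 ≅ Z
degree 1: 6−1−3 = 2 → Ȟ^1 ≅ Z^2
degree 2: 1−0−1 = 0 → Ȟ^2 ≅ 0


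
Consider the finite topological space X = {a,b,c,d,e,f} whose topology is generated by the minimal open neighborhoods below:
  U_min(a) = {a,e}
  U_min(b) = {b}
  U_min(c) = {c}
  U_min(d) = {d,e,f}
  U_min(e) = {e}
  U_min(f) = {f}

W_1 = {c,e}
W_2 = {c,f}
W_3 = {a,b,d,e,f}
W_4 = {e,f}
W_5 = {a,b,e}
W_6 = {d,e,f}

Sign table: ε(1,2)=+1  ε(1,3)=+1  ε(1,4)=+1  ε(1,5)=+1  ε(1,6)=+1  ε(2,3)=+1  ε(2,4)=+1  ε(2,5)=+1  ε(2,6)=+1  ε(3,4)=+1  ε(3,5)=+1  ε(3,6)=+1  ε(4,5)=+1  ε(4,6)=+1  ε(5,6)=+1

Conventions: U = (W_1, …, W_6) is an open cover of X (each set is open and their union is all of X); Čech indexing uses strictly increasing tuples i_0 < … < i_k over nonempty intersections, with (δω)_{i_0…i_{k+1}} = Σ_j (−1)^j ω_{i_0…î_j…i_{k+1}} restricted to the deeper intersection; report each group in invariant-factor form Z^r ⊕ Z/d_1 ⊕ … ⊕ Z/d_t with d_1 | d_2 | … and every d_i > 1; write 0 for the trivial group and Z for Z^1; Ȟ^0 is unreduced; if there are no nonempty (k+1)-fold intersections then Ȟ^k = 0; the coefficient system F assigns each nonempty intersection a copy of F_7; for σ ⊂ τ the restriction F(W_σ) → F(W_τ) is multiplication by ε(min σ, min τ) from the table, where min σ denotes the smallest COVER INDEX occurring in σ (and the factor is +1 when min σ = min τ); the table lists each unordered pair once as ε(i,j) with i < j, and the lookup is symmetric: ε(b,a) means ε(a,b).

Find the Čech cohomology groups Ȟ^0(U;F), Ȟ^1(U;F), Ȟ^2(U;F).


nonempty intersections:
  W12={c} W13={e} W14={e} W15={e} W16={e} W23={f} W24={f} W26={f} W34={e,f} W35={a,b,e} W36={d,e,f} W45={e} W46={e,f} W56={e}
  W134={e} W135={e} W136={e} W145={e} W146={e} W156={e} W234={f} W236={f} W246={f} W345={e} W346={e,f} W356={e} W456={e}
  W1345={e} W1346={e} W1356={e} W1456={e} W2346={f} W3456={e}
  W13456={e}
C dims 6,14,13,6; δ0: rk_F7 5; δ1: rk_F7 8; δ2: rk_F7 5
Ȟ^0: (6−5)−0=1 ⇒ Z/7
Ȟ^1: (14−8)−5=1 ⇒ Z/7
Ȟ^2: (13−5)−8=0 ⇒ 0

Ȟ^0 = Z/7, Ȟ^1 = Z/7, Ȟ^2 = 0


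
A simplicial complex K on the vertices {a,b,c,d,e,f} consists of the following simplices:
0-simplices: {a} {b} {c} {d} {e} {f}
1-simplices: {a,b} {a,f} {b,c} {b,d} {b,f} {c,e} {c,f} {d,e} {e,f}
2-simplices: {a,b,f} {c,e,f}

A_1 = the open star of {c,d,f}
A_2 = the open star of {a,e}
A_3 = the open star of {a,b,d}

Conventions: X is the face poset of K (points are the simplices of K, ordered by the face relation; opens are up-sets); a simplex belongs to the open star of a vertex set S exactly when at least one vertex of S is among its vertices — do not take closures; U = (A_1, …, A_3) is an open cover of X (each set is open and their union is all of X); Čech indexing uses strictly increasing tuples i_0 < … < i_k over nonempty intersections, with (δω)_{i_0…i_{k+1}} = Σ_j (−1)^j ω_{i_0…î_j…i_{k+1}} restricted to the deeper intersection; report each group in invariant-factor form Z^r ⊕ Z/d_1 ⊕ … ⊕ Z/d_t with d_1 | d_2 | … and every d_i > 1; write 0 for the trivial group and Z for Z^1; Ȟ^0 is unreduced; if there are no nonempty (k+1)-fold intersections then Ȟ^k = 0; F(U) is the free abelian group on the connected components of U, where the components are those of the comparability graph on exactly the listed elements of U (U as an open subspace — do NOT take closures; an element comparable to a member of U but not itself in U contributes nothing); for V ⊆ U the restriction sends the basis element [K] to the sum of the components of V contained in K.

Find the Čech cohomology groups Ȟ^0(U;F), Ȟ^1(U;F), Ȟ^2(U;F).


Ȟ^0 = Z, Ȟ^1 = Z^2, Ȟ^2 = 0

nerve simplices:
  A1={{c},{d},{f},{a,f},{b,c},{b,d},{b,f},{c,e},{c,f},{d,e},{e,f},{a,b,f},{c,e,f}} A2={{a},{e},{a,b},{a,f},{c,e},{d,e},{e,f},{a,b,f},{c,e,f}} A3={{a},{b},{d},{a,b},{a,f},{b,c},{b,d},{b,f},{d,e},{a,b,f}}
  A12={{a,f},{c,e},{d,e},{e,f},{a,b,f},{c,e,f}} A13={{d},{a,f},{b,c},{b,d},{b,f},{d,e},{a,b,f}} A23={{a},{a,b},{a,f},{d,e},{a,b,f}}
  A123={{a,f},{d,e},{a,b,f}}
components per intersection:
  A1: {{c},{f},{a,f},{b,c},{b,f},{c,e},{c,f},{e,f},{a,b,f},{c,e,f}} {{d},{b,d},{d,e}}
  A2: {{a},{a,b},{a,f},{a,b,f}} {{e},{c,e},{d,e},{e,f},{c,e,f}}
  A3: {{a},{b},{d},{a,b},{a,f},{b,c},{b,d},{b,f},{d,e},{a,b,f}}
  A12: {{a,f},{a,b,f}} {{c,e},{e,f},{c,e,f}} {{d,e}}
  A13: {{d},{b,d},{d,e}} {{a,f},{b,f},{a,b,f}} {{b,c}}
  A23: {{a},{a,b},{a,f},{a,b,f}} {{d,e}}
  A123: {{a,f},{a,b,f}} {{d,e}}
C dims 5,8,2; δ0: rk 4, SNF 1^4; δ1: rk 2, SNF 1^2
degree 0: 5−4−0 = 1 → Ȟ^0 ≅ Z
degree 1: 8−2−4 = 2 → Ȟ^1 ≅ Z^2
degree 2: 2−0−2 = 0 → Ȟ^2 ≅ 0


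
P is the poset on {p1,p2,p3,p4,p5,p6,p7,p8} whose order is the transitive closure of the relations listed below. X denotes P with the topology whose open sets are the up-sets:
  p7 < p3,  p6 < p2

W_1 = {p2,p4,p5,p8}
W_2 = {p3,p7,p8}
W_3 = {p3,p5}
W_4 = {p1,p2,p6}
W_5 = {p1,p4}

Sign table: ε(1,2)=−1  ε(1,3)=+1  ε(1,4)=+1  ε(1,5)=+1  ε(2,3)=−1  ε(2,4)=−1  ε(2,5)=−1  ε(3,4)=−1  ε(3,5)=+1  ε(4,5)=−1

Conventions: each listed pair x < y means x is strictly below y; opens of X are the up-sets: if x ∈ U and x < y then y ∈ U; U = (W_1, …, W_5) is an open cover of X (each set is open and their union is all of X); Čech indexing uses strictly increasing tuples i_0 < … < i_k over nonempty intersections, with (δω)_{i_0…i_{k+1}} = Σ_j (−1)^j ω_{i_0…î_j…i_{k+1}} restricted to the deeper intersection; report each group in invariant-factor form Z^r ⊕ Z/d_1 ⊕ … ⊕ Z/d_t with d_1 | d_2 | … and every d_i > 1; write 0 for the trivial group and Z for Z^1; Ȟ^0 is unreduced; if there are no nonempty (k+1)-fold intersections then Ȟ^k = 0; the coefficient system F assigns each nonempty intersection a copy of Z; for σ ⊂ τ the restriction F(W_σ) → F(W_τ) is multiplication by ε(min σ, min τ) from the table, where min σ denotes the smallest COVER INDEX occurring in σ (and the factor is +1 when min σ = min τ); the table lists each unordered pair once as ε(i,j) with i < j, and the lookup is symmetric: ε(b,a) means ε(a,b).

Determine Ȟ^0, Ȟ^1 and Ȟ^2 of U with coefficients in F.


intersection data:
  W12={p8} W13={p5} W14={p2} W15={p4} W23={p3} W45={p1}
C dims 5,6; δ0: rk 5, SNF 1^4·2
Ȟ^0 = (5 − 5) − 0 = 0, so Ȟ^0 ≅ 0
Ȟ^1 = (6 − 0) − 5 = 1 plus torsion [2], so Ȟ^1 ≅ Z ⊕ Z/2
Ȟ^2 = (0 − 0) − 0 = 0, so Ȟ^2 ≅ 0

Ȟ^0(U;F) ≅ 0,  Ȟ^1(U;F) ≅ Z ⊕ Z/2,  Ȟ^2(U;F) ≅ 0


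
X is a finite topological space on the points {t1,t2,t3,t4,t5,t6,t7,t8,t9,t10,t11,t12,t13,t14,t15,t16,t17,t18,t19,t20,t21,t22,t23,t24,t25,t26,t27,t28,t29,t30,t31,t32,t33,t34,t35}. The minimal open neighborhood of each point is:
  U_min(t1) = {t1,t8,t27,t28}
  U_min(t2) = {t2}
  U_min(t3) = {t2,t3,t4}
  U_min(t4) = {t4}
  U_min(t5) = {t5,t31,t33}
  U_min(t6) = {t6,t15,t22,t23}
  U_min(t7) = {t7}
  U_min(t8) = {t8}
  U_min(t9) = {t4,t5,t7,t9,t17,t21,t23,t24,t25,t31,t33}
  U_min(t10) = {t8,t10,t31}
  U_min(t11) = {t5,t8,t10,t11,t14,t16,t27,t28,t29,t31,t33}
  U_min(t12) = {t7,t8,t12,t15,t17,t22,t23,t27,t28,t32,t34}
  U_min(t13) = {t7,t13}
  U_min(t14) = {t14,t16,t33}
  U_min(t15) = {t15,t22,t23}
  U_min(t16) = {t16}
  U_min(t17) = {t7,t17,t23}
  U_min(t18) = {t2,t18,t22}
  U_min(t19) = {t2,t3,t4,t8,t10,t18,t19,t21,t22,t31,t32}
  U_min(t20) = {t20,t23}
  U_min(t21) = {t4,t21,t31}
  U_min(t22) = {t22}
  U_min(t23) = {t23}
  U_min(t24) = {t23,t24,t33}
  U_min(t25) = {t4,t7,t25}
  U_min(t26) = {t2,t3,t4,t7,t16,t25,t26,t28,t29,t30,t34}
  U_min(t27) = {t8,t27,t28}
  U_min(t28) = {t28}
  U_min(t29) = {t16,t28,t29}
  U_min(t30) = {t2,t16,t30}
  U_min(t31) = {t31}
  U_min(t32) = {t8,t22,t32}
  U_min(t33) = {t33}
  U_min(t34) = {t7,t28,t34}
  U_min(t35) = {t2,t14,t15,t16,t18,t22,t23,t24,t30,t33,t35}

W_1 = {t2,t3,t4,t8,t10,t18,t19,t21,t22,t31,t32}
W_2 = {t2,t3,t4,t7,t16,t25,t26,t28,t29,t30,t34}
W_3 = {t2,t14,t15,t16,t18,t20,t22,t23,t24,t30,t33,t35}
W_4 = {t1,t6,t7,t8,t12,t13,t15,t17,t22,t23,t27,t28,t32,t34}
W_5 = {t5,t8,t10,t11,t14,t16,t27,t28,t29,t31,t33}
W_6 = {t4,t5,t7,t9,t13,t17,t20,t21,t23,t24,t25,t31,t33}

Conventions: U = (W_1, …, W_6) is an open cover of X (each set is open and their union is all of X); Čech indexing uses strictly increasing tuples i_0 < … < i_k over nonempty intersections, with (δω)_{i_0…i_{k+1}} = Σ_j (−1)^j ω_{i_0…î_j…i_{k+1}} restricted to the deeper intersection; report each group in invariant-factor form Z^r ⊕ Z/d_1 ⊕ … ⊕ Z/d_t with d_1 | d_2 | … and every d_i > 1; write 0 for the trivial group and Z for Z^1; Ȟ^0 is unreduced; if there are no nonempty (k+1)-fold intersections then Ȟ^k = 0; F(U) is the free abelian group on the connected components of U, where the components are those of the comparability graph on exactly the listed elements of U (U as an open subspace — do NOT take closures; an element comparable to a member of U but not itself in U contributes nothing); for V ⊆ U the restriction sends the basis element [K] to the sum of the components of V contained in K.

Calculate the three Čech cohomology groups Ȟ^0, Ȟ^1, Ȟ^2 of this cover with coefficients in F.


nonempty overlaps:
  W12={t2,t3,t4} W13={t2,t18,t22} W14={t8,t22,t32} W15={t8,t10,t31} W16={t4,t21,t31} W23={t2,t16,t30} W24={t7,t28,t34} W25={t16,t28,t29} W26={t4,t7,t25} W34={t15,t22,t23} W35={t14,t16,t33} W36={t20,t23,t24,t33} W45={t8,t27,t28} W46={t7,t13,t17,t23} W56={t5,t31,t33}
  W123={t2} W126={t4} W134={t22} W145={t8} W156={t31} W235={t16} W245={t28} W246={t7} W346={t23} W356={t33}
components per intersection:
  W1: {t2,t3,t4,t8,t10,t18,t19,t21,t22,t31,t32}
  W2: {t2,t3,t4,t7,t16,t25,t26,t28,t29,t30,t34}
  W3: {t2,t14,t15,t16,t18,t20,t22,t23,t24,t30,t33,t35}
  W4: {t1,t6,t7,t8,t12,t13,t15,t17,t22,t23,t27,t28,t32,t34}
  W5: {t5,t8,t10,t11,t14,t16,t27,t28,t29,t31,t33}
  W6: {t4,t5,t7,t9,t13,t17,t20,t21,t23,t24,t25,t31,t33}
  W12: {t2,t3,t4}
  W13: {t2,t18,t22}
  W14: {t8,t22,t32}
  W15: {t8,t10,t31}
  W16: {t4,t21,t31}
  W23: {t2,t16,t30}
  W24: {t7,t28,t34}
  W25: {t16,t28,t29}
  W26: {t4,t7,t25}
  W34: {t15,t22,t23}
  W35: {t14,t16,t33}
  W36: {t20,t23,t24,t33}
  W45: {t8,t27,t28}
  W46: {t7,t13,t17,t23}
  W56: {t5,t31,t33}
  W123: {t2}
  W126: {t4}
  W134: {t22}
  W145: {t8}
  W156: {t31}
  W235: {t16}
  W245: {t28}
  W246: {t7}
  W346: {t23}
  W356: {t33}
C dims 6,15,10; δ0: rk 5, SNF 1^5; δ1: rk 10, SNF 1^9·2
degree 0: 6−5−0 = 1 → Ȟ^0 ≅ Z
degree 1: 15−10−5 = 0 → Ȟ^1 ≅ 0
degree 2: 10−0−10 = 0 plus torsion [2] → Ȟ^2 ≅ Z/2

Ȟ^0(U;F) ≅ Z; Ȟ^1(U;F) ≅ 0; Ȟ^2(U;F) ≅ Z/2


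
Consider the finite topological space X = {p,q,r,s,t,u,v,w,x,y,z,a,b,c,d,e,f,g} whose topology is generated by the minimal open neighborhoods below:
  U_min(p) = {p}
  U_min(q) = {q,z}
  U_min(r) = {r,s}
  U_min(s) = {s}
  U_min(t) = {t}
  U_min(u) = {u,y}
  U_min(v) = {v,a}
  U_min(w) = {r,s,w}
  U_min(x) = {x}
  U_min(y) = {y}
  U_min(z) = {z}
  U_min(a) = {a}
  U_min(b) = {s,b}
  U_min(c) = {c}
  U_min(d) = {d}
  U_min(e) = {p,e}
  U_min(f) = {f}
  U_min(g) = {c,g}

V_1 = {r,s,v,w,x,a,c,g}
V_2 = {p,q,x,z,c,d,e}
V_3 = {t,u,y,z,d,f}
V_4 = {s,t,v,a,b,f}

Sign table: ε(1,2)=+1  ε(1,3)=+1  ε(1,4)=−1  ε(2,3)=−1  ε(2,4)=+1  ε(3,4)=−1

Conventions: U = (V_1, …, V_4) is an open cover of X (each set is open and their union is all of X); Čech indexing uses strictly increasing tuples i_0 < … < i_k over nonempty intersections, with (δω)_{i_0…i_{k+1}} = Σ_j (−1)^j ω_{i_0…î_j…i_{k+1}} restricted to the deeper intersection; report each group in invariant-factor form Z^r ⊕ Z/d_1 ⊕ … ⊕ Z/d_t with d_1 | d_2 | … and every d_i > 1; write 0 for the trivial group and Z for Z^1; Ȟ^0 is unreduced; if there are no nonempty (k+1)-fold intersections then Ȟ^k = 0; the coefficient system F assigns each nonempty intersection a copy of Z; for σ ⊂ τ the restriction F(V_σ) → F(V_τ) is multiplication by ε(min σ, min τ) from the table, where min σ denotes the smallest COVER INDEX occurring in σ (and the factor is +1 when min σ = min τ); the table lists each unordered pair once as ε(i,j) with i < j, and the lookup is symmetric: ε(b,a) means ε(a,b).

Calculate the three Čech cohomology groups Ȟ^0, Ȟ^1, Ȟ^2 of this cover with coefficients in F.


intersection data:
  V12={x,c} V14={s,v,a} V23={z,d} V34={t,f}
C dims 4,4; δ0: rk 4, SNF 1^3·2
Ȟ^0 = (4 − 4) − 0 = 0, so Ȟ^0 ≅ 0
Ȟ^1 = (4 − 0) − 4 = 0 plus torsion [2], so Ȟ^1 ≅ Z/2
Ȟ^2 = (0 − 0) − 0 = 0, so Ȟ^2 ≅ 0

Ȟ^0 = 0, Ȟ^1 = Z/2 and Ȟ^2 = 0


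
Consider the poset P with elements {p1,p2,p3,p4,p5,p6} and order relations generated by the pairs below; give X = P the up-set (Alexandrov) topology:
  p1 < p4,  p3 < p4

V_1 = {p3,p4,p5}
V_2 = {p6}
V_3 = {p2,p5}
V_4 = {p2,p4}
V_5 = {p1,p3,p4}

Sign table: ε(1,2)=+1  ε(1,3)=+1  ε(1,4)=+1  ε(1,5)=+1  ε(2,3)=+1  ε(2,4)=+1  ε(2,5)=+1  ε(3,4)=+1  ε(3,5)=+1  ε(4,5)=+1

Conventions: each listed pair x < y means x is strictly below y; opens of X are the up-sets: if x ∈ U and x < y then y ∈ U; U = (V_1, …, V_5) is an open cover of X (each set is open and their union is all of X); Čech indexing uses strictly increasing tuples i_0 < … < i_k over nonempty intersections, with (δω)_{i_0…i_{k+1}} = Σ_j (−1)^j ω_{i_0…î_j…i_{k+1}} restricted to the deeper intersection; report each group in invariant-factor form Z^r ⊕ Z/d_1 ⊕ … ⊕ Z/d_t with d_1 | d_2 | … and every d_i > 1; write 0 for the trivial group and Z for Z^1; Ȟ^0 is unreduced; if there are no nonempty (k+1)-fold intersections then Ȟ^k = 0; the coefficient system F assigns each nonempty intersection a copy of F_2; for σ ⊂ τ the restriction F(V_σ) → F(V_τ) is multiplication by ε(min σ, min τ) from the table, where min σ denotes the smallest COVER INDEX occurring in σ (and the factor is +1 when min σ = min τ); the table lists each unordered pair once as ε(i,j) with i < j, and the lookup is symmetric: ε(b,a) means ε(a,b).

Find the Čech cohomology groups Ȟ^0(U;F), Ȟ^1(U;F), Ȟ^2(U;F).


nonempty intersections:
  V13={p5} V14={p4} V15={p3,p4} V34={p2} V45={p4}
  V145={p4}
C dims 5,5,1; δ0: rk_F2 3; δ1: rk_F2 1
Ȟ^0: (5−3)−0=2 ⇒ Z/2 ⊕ Z/2
Ȟ^1: (5−1)−3=1 ⇒ Z/2
Ȟ^2: (1−0)−1=0 ⇒ 0

Ȟ^0 ≅ Z/2 ⊕ Z/2, Ȟ^1 ≅ Z/2 and Ȟ^2 ≅ 0


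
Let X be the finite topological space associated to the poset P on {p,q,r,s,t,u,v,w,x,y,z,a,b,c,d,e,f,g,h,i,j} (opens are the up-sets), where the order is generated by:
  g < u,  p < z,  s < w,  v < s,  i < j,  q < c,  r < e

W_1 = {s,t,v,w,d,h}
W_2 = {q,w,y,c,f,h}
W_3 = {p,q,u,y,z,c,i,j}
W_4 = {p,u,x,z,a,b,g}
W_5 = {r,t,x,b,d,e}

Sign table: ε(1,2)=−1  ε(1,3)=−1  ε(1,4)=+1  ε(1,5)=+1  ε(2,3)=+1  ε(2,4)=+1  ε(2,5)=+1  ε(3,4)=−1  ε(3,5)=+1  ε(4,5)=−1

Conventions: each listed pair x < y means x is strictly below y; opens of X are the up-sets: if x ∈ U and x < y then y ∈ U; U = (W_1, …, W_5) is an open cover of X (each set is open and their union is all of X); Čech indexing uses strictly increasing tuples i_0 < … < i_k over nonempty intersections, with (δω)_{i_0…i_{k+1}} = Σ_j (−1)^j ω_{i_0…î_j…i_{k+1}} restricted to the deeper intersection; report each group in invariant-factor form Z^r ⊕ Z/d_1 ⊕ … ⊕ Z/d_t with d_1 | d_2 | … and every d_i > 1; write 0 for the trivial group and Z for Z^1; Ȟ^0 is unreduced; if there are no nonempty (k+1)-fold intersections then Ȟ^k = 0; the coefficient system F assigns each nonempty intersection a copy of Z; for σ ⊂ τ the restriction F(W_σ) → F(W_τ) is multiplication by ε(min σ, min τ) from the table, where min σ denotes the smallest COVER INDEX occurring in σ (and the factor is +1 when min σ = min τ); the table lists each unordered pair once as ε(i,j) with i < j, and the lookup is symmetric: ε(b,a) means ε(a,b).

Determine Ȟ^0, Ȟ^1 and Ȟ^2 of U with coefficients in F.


Ȟ^0 ≅ 0, Ȟ^1 ≅ Z/2 and Ȟ^2 ≅ 0

nonempty intersections:
  W12={w,h} W15={t,d} W23={q,y,c} W34={p,u,z} W45={x,b}
C dims 5,5; δ0: rk 5, SNF 1^4·2
Ȟ^0: (5−5)−0=0 ⇒ 0
Ȟ^1: (5−0)−5=0 plus torsion [2] ⇒ Z/2
Ȟ^2: (0−0)−0=0 ⇒ 0


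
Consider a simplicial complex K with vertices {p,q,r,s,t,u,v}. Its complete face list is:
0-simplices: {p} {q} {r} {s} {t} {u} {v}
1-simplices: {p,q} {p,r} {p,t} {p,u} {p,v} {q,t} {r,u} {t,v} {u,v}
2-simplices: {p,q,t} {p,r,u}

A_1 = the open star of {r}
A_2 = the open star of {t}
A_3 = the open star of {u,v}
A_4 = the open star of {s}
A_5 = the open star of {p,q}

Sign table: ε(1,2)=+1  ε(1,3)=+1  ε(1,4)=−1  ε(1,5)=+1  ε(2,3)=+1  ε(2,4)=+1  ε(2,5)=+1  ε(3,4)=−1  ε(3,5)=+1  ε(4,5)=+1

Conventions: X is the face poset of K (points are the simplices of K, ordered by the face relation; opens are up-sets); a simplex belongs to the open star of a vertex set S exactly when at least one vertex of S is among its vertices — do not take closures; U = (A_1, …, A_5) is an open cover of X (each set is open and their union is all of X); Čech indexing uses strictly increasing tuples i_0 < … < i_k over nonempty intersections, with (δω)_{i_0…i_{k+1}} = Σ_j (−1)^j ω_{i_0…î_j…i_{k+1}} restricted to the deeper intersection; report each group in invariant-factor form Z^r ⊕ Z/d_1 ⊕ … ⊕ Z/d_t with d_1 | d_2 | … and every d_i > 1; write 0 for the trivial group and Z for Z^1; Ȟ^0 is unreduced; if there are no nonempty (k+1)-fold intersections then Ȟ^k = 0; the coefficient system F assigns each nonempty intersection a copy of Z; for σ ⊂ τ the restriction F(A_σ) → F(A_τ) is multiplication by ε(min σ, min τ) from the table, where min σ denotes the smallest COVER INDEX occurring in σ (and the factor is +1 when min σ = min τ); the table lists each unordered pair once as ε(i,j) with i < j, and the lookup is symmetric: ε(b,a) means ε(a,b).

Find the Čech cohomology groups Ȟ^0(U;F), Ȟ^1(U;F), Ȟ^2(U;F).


nerve of the cover:
  A1={{r},{p,r},{r,u},{p,r,u}} A2={{t},{p,t},{q,t},{t,v},{p,q,t}} A3={{u},{v},{p,u},{p,v},{r,u},{t,v},{u,v},{p,r,u}} A4={{s}} A5={{p},{q},{p,q},{p,r},{p,t},{p,u},{p,v},{q,t},{p,q,t},{p,r,u}}
  A13={{r,u},{p,r,u}} A15={{p,r},{p,r,u}} A23={{t,v}} A25={{p,t},{q,t},{p,q,t}} A35={{p,u},{p,v},{p,r,u}}
  A135={{p,r,u}}
C dims 5,5,1; δ0: rk 3, SNF 1^3; δ1: rk 1, SNF 1^1
Ȟ^0 = (5 − 3) − 0 = 2, so Ȟ^0 ≅ Z^2
Ȟ^1 = (5 − 1) − 3 = 1, so Ȟ^1 ≅ Z
Ȟ^2 = (1 − 0) − 1 = 0, so Ȟ^2 ≅ 0

Ȟ^0 ≅ Z^2; Ȟ^1 ≅ Z; Ȟ^2 ≅ 0


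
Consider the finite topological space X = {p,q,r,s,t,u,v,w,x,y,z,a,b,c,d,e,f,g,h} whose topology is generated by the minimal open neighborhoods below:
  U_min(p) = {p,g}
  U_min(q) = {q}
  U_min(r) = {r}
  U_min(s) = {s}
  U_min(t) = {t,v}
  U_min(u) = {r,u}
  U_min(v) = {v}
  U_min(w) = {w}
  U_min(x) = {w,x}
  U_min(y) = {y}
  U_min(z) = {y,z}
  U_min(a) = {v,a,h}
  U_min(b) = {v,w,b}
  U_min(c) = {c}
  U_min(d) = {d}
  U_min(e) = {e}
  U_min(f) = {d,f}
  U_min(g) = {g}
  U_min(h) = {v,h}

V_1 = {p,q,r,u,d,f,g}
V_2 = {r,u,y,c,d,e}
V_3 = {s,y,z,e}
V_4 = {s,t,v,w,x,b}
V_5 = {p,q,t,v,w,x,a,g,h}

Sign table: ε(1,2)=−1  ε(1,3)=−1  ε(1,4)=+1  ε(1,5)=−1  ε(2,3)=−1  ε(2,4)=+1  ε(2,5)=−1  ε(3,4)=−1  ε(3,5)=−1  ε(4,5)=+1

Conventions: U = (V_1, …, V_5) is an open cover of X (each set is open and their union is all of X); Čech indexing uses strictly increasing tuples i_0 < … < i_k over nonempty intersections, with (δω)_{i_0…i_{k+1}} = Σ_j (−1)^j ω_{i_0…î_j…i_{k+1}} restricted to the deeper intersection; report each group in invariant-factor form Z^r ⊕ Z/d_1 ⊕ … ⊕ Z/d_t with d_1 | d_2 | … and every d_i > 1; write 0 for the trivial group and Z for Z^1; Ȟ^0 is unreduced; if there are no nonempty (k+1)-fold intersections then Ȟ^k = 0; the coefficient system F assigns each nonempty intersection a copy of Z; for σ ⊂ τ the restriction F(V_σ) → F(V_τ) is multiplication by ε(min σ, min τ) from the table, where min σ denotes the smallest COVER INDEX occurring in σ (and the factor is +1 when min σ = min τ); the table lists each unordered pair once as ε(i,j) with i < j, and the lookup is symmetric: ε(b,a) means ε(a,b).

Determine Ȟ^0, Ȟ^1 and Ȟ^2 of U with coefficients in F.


nerve of the cover:
  V12={r,u,d} V15={p,q,g} V23={y,e} V34={s} V45={t,v,w,x}
C dims 5,5; δ0: rk 4, SNF 1^4
Ȟ^0 = (5 − 4) − 0 = 1, so Ȟ^0 ≅ Z
Ȟ^1 = (5 − 0) − 4 = 1, so Ȟ^1 ≅ Z
Ȟ^2 = (0 − 0) − 0 = 0, so Ȟ^2 ≅ 0

Ȟ^0(U;F) ≅ Z,  Ȟ^1(U;F) ≅ Z,  Ȟ^2(U;F) ≅ 0


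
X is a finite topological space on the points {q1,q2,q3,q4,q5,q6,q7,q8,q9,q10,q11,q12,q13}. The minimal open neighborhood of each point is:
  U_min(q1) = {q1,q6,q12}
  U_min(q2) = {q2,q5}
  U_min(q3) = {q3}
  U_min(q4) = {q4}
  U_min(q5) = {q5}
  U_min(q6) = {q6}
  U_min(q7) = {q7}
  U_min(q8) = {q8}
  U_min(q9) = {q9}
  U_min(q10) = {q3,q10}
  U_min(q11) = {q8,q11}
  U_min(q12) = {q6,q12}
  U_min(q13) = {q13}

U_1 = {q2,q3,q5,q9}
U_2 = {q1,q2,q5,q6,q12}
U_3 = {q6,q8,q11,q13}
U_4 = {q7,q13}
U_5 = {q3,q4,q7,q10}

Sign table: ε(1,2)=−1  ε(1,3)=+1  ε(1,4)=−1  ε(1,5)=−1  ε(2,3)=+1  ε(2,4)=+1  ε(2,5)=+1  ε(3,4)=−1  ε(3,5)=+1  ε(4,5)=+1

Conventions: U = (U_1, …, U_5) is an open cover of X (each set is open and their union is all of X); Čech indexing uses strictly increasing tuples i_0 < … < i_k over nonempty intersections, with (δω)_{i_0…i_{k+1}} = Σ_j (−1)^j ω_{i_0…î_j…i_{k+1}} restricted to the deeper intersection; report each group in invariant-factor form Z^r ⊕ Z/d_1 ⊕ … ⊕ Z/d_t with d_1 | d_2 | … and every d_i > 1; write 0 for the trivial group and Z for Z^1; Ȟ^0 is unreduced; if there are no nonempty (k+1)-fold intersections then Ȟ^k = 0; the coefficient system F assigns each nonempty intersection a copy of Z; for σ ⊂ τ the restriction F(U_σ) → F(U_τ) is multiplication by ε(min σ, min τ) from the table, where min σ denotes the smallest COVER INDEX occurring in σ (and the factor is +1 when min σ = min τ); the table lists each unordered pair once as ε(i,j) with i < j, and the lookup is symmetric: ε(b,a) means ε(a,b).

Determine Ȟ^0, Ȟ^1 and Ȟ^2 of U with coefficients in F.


nonempty overlaps:
  U12={q2,q5} U15={q3} U23={q6} U34={q13} U45={q7}
C dims 5,5; δ0: rk 5, SNF 1^4·2
degree 0: 5−5−0 = 0 → Ȟ^0 ≅ 0
degree 1: 5−0−5 = 0 plus torsion [2] → Ȟ^1 ≅ Z/2
degree 2: 0−0−0 = 0 → Ȟ^2 ≅ 0

Ȟ^0 = 0, Ȟ^1 = Z/2, Ȟ^2 = 0


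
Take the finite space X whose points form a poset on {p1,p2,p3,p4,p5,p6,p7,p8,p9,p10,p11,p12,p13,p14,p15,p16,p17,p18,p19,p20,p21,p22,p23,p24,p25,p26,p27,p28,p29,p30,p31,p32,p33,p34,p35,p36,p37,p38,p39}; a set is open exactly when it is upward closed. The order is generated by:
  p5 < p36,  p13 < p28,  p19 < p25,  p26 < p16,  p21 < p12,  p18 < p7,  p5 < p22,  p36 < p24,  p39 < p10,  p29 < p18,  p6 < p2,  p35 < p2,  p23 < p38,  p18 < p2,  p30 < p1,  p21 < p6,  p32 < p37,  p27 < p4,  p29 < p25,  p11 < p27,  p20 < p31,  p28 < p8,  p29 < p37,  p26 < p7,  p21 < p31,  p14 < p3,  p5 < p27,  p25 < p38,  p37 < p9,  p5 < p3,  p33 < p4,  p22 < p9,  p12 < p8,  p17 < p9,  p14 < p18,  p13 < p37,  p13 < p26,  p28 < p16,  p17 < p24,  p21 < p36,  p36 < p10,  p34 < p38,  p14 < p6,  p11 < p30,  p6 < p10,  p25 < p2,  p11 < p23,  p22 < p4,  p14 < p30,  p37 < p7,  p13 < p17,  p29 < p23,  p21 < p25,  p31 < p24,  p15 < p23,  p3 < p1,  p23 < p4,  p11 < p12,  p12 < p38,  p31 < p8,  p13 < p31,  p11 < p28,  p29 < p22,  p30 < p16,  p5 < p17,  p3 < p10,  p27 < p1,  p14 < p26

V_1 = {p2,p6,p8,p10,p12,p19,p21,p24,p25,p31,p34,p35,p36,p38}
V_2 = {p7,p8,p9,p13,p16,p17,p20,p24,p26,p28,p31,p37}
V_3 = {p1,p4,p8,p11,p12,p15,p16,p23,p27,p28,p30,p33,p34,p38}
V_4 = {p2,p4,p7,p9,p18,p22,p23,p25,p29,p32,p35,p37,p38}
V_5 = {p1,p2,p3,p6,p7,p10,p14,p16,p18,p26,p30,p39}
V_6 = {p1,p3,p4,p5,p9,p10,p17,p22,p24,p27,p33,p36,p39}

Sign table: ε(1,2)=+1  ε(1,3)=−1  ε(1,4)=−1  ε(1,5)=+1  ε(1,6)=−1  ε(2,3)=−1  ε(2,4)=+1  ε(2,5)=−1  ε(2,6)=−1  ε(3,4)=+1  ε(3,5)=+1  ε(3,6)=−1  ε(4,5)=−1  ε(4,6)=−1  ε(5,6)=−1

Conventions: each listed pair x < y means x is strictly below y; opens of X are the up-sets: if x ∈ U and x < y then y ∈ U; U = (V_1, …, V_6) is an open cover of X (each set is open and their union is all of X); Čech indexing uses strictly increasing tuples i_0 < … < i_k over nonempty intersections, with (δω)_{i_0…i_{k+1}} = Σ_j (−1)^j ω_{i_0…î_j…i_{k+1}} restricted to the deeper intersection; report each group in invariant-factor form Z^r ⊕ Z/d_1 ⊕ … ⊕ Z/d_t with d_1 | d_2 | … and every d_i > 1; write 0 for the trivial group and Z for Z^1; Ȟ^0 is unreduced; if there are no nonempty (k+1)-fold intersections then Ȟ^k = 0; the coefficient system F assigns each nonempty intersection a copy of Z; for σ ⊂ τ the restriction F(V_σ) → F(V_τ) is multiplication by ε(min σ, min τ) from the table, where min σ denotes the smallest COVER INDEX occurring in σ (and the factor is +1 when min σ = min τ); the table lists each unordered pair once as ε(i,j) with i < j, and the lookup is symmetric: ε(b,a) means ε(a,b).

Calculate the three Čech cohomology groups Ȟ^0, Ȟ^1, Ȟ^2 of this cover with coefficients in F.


cover nerve:
  V12={p8,p24,p31} V13={p8,p12,p34,p38} V14={p2,p25,p35,p38} V15={p2,p6,p10} V16={p10,p24,p36} V23={p8,p16,p28} V24={p7,p9,p37} V25={p7,p16,p26} V26={p9,p17,p24} V34={p4,p23,p38} V35={p1,p16,p30} V36={p1,p4,p27,p33} V45={p2,p7,p18} V46={p4,p9,p22} V56={p1,p3,p10,p39}
  V123={p8} V126={p24} V134={p38} V145={p2} V156={p10} V235={p16} V245={p7} V246={p9} V346={p4} V356={p1}
C dims 6,15,10; δ0: rk 6, SNF 1^5·2; δ1: rk 9, SNF 1^9
Ȟ^0: (6−6)−0=0 ⇒ 0
Ȟ^1: (15−9)−6=0 plus torsion [2] ⇒ Z/2
Ȟ^2: (10−0)−9=1 ⇒ Z

Ȟ^0 = 0, Ȟ^1 = Z/2 and Ȟ^2 = Z


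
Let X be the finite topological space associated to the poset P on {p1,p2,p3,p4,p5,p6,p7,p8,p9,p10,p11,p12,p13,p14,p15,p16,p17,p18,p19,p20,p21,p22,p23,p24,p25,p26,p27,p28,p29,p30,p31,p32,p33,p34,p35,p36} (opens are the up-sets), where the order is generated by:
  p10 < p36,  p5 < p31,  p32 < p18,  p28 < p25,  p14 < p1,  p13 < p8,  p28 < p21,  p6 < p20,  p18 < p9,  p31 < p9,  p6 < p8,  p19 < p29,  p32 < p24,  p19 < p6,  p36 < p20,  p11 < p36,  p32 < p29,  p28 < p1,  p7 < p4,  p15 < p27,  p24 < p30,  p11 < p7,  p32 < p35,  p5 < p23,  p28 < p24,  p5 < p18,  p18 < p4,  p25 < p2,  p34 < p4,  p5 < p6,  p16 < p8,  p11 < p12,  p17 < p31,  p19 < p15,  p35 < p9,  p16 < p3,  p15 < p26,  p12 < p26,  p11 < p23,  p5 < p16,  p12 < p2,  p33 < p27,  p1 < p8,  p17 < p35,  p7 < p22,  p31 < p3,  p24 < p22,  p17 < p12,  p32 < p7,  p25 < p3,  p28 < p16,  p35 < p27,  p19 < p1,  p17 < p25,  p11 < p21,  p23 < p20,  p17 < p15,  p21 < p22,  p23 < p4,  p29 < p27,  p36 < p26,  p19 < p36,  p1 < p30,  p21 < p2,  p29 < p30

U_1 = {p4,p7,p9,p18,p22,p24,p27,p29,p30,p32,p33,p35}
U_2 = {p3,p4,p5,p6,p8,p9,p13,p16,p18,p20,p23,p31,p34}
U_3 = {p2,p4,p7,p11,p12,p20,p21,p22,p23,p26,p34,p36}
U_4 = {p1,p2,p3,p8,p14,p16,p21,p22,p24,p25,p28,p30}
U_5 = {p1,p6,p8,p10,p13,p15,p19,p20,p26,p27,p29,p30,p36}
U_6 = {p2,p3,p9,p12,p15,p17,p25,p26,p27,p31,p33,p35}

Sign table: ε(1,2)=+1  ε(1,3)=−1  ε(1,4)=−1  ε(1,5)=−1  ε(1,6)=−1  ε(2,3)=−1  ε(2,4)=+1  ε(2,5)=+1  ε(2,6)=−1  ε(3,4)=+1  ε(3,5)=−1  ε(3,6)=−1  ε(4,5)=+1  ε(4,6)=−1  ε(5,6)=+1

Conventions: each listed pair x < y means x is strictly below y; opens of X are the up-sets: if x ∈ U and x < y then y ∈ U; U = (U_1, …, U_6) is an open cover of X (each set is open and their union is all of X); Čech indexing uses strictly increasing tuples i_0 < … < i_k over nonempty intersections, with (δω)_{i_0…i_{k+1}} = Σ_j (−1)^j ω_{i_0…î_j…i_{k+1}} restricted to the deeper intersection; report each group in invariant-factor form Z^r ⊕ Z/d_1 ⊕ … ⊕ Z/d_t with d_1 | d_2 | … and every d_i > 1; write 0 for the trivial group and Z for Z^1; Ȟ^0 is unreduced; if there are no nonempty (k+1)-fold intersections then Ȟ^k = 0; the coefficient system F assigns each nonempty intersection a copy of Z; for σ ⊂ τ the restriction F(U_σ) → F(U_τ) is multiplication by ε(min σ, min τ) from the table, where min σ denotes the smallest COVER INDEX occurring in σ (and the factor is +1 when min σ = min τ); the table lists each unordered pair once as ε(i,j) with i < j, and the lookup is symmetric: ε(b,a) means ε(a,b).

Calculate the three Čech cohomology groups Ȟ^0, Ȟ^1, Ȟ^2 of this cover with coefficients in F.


Ȟ^0(U;F) ≅ 0; Ȟ^1(U;F) ≅ Z/2; Ȟ^2(U;F) ≅ Z

intersection data:
  U12={p4,p9,p18} U13={p4,p7,p22} U14={p22,p24,p30} U15={p27,p29,p30} U16={p9,p27,p33,p35} U23={p4,p20,p23,p34} U24={p3,p8,p16} U25={p6,p8,p13,p20} U26={p3,p9,p31} U34={p2,p21,p22} U35={p20,p26,p36} U36={p2,p12,p26} U45={p1,p8,p30} U46={p2,p3,p25} U56={p15,p26,p27}
  U123={p4} U126={p9} U134={p22} U145={p30} U156={p27} U235={p20} U245={p8} U246={p3} U346={p2} U356={p26}
C dims 6,15,10; δ0: rk 6, SNF 1^5·2; δ1: rk 9, SNF 1^9
Ȟ^0 = (6 − 6) − 0 = 0, so Ȟ^0 ≅ 0
Ȟ^1 = (15 − 9) − 6 = 0 plus torsion [2], so Ȟ^1 ≅ Z/2
Ȟ^2 = (10 − 0) − 9 = 1, so Ȟ^2 ≅ Z
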